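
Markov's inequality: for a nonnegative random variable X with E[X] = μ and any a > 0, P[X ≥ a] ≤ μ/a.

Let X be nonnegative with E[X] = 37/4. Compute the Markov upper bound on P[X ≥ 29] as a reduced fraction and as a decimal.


μ = E[X] = 37/4, a = 29.
Markov: P[X ≥ 29] ≤ μ/a = (37/4)/29 = 37/116.
Numerically: ≈ 0.3190.
(Since a = 29 > μ = 9.2500, the bound 37/116 is < 1 and informative.)

P[X ≥ 29] ≤ 37/116 ≈ 0.3190.


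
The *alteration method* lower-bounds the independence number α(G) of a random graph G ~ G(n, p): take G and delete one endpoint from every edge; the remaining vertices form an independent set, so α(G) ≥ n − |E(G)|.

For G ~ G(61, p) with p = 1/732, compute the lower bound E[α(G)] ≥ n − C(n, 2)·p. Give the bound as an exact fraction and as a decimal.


E[|E(G)|] = C(61, 2)·p = 1830 · (1/732) = 5/2.
E[α(G)] ≥ n − E[|E(G)|] = 61 − 5/2 = 117/2.
Numerically: ≈ 58.500.
(This is only a lower bound; the true E[α(G)] may be larger.)

E[α(G)] ≥ 117/2 ≈ 58.500.


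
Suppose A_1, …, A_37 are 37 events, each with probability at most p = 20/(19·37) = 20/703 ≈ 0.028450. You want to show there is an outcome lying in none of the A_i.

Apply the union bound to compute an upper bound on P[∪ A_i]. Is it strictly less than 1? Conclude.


Union bound: P[∪_{i=1}^{37} A_i] ≤ Σ_i P[A_i] ≤ 37·p = 37·(20/703) = 20/19.
Numerically: 20/19 ≈ 1.052632.
Is 20/19 < 1? NO.
Since the bound 20/19 is ≥ 1, the union bound is uninformative here; it does NOT by itself certify existence.

37·p = 20/19 ≈ 1.052632; existence NOT certified by the union bound.


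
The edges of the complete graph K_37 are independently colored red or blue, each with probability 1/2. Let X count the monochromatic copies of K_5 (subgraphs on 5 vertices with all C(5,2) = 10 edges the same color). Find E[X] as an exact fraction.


Let X = Σ_S X_S over the C(37, 5) = 435897 subsets S of size 5, where X_S = 1 if the K_5 on S is monochromatic.
For a fixed S, the K_5 on S has C(5, 2) = 10 edges. P[all 10 edges red] = (1/2)^10, and likewise for blue, so P[monochromatic] = 2·(1/2)^10 = 2^{1 − 10} = 1/512.
By linearity: E[X] = C(37, 5) · 2^{1 − 10} = 435897 · 1/512 = 435897/512.
Numerically: E[X] ≈ 851.361328.

E[X] = C(37,5)·2^(1−C(5,2)) = 435897/512 ≈ 851.361328.


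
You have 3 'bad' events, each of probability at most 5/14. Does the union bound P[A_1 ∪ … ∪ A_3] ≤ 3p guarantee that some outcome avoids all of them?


Union bound: P[∪_{i=1}^{3} A_i] ≤ Σ_i P[A_i] ≤ 3·p = 3·(5/14) = 15/14.
Numerically: 15/14 ≈ 1.0714286.
Is 15/14 < 1? NO.
Since the bound 15/14 is ≥ 1, the union bound is uninformative here; it does NOT by itself certify existence.

3·p = 15/14 ≈ 1.0714286; existence NOT certified by the union bound.


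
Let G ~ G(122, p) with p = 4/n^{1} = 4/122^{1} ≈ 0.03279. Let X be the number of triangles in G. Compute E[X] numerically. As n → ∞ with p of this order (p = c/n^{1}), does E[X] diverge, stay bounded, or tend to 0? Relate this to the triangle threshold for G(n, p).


Number of potential triangles: C(122, 3) = 295240.
Each occurs with probability p³ ≈ (0.03279)³ ≈ 3.524524e-05.
By linearity: E[X] = C(122, 3)·p³ ≈ 295240 · 3.524524e-05 ≈ 10.4058.
Here α = 1, so p = 4/n is exactly at the triangle threshold p ~ 1/n. Asymptotically E[X] → c³/6 = 4³/6 = 32/3 ≈ 10.6667, a bounded constant. In this regime the triangle count is asymptotically Poisson(c³/6).

E[X] ≈ 10.4058; in regime p = Θ(1/n^{1}) E[X] stays bounded (at the triangle threshold p ~ 1/n).


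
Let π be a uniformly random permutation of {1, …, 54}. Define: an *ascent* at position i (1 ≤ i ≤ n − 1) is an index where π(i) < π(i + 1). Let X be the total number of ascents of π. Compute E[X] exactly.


Write X = Σ X_I over i = 1, …, 53, with X_I the indicator of one ascent.
There are 53 indicators.
For each fixed i, the pair (π(i), π(i+1)) is a uniformly random ordered pair of distinct values from {1, …, 54}; by symmetry P[π(i) < π(i+1)] = 1/2.
By linearity: E[X] = 53 · (1/2) = (54 − 1) · (1/2) = 53/2 ≈ 26.5000.

E[X] = 53/2 = 26.5000.


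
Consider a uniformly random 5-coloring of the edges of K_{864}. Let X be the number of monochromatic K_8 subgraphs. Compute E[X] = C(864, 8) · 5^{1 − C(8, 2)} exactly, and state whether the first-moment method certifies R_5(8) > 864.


E[X] = C(864, 8) · 5^{1 − 28} = 7455455062926006708 · 5^{−27} = 7455455062926006708/7450580596923828125.
As a reduced fraction: E[X] = 7455455062926006708/7450580596923828125 ≈ 1.00065.
Is E[X] < 1? NO.
Since E[X] ≥ 1, the first-moment bound is inconclusive at n = 864; it does NOT by itself certify R_5(8) > 864.

E[X] = 7455455062926006708/7450580596923828125 ≈ 1.00065; E[X] ≥ 1; first-moment method inconclusive here.


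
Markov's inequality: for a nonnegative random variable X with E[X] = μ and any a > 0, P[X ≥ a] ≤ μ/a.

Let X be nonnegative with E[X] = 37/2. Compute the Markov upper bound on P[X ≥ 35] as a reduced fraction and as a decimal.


μ = E[X] = 37/2, a = 35.
Markov: P[X ≥ 35] ≤ μ/a = (37/2)/35 = 37/70.
Numerically: ≈ 0.528571.
(Since a = 35 > μ = 18.500000, the bound 37/70 is < 1 and informative.)

P[X ≥ 35] ≤ 37/70 ≈ 0.528571.


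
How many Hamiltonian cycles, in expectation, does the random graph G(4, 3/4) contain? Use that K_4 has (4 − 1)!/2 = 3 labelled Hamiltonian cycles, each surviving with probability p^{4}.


K_4 has (4 − 1)!/2 = 3 labelled Hamiltonian cycles.
For each such Hamiltonian cycle H, let X_H = 1 if all 4 edges of H are present in G. Then P[X_H = 1] = p^{4} = (3/4)^{4} = 81/256.
By linearity: E[X] = Σ_H E[X_H] = 3 · p^{4} = 3 · 81/256 = 243/256.
Numerically: E[X] ≈ 0.94922.

E[X] = 3 · (3/4)^{4} = 243/256 ≈ 0.94922.


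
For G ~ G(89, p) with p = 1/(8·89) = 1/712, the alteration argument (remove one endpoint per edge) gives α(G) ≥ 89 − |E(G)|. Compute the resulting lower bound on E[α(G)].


E[|E(G)|] = C(89, 2)·p = 3916 · (1/712) = 11/2.
E[α(G)] ≥ n − E[|E(G)|] = 89 − 11/2 = 167/2.
Numerically: ≈ 83.500000.
(This is only a lower bound; the true E[α(G)] may be larger.)

E[α(G)] ≥ 167/2 ≈ 83.500000.


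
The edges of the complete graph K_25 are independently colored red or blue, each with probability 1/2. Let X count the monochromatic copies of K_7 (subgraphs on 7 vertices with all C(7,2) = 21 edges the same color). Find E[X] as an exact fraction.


Let X = Σ_S X_S over the C(25, 7) = 480700 subsets S of size 7, where X_S = 1 if the K_7 on S is monochromatic.
For a fixed S, the K_7 on S has C(7, 2) = 21 edges. P[all 21 edges red] = (1/2)^21, and likewise for blue, so P[monochromatic] = 2·(1/2)^21 = 2^{1 − 21} = 1/1048576.
By linearity of expectation: E[X] = C(25, 7) · 2^{1 − 21} = 480700 · 1/1048576 = 120175/262144.
Numerically: E[X] ≈ 0.458431.

E[X] = C(25,7)·2^(1−C(7,2)) = 120175/262144 ≈ 0.458431.


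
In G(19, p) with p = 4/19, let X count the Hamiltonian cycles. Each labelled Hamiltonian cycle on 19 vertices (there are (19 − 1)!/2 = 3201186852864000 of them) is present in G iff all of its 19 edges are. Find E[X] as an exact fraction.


K_19 has (19 − 1)!/2 = 3201186852864000 labelled Hamiltonian cycles.
For each such Hamiltonian cycle H, let X_H = 1 if all 19 edges of H are present in G. Then P[X_H = 1] = p^{19} = (4/19)^{19} = 274877906944/1978419655660313589123979.
By linearity of expectation: E[X] = Σ_H E[X_H] = 3201186852864000 · p^{19} = 3201186852864000 · 274877906944/1978419655660313589123979 = 879935541851906811887616000/1978419655660313589123979.
Numerically: E[X] ≈ 444.8.

E[X] = 3201186852864000 · (4/19)^{19} = 879935541851906811887616000/1978419655660313589123979 ≈ 444.8.


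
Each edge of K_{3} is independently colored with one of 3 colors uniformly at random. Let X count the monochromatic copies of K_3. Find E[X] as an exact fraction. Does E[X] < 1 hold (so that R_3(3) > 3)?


E[X] = C(3, 3) · 3^{1 − 3} = 1 · 3^{−2} = 1/9.
As a reduced fraction: E[X] = 1/9 ≈ 0.1111111.
Is E[X] < 1? YES.
Since E[X] < 1, there exists a 3-coloring of K_{3} with no monochromatic K_3; hence R_3(3) > 3.

E[X] = 1/9 ≈ 0.1111111; E[X] < 1, so R_3(3) > 3.


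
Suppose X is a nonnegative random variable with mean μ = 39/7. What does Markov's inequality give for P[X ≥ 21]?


μ = E[X] = 39/7, a = 21.
Markov: P[X ≥ 21] ≤ μ/a = (39/7)/21 = 13/49.
Numerically: ≈ 0.2653.
(Since a = 21 > μ = 5.5714, the bound 13/49 is < 1 and informative.)

P[X ≥ 21] ≤ 13/49 ≈ 0.2653.


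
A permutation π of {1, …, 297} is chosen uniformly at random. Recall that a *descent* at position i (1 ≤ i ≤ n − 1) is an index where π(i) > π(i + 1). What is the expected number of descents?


Write X = Σ X_I over i = 1, …, 296, with X_I the indicator of one descent.
There are 296 indicators.
For each fixed i, the pair (π(i), π(i+1)) is a uniformly random ordered pair of distinct values from {1, …, 297}; by symmetry P[π(i) > π(i+1)] = 1/2.
By linearity: E[X] = 296 · (1/2) = (297 − 1) · (1/2) = 148 ≈ 148.000.

E[X] = 148 = 148.000.


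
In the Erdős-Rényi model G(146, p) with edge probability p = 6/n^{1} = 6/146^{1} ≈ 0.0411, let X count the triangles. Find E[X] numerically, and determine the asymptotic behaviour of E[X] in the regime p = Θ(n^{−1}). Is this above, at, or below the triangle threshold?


Number of potential triangles: C(146, 3) = 508080.
Each occurs with probability p³ ≈ (0.0411)³ ≈ 6.940571e-05.
By linearity: E[X] = C(146, 3)·p³ ≈ 508080 · 6.940571e-05 ≈ 35.2637.
Here α = 1, so p = 6/n is exactly at the triangle threshold p ~ 1/n. Asymptotically E[X] → c³/6 = 6³/6 = 36 ≈ 36.0000, a bounded constant. In this regime the triangle count is asymptotically Poisson(c³/6).

E[X] ≈ 35.2637; in regime p = Θ(1/n^{1}) E[X] stays bounded (at the triangle threshold p ~ 1/n).


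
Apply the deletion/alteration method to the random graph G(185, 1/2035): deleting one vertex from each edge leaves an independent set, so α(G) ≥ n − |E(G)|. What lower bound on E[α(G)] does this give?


E[|E(G)|] = C(185, 2)·p = 17020 · (1/2035) = 92/11.
E[α(G)] ≥ n − E[|E(G)|] = 185 − 92/11 = 1943/11.
Numerically: ≈ 176.63636.
(This is only a lower bound; the true E[α(G)] may be larger.)

E[α(G)] ≥ 1943/11 ≈ 176.63636.


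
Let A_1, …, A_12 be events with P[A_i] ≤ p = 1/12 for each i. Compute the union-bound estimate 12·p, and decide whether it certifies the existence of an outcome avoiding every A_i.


Union bound: P[∪_{i=1}^{12} A_i] ≤ Σ_i P[A_i] ≤ 12·p = 12·(1/12) = 1.
Numerically: 1 ≈ 1.0000000.
Is 1 < 1? NO.
Since the bound 1 is ≥ 1, the union bound is uninformative here; it does NOT by itself certify existence.

12·p = 1 ≈ 1.0000000; existence NOT certified by the union bound.


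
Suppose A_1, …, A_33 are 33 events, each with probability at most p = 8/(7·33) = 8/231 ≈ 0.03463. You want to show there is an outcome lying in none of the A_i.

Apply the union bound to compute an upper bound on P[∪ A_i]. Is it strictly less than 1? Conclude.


Union bound: P[∪_{i=1}^{33} A_i] ≤ Σ_i P[A_i] ≤ 33·p = 33·(8/231) = 8/7.
Numerically: 8/7 ≈ 1.14286.
Is 8/7 < 1? NO.
Since the bound 8/7 is ≥ 1, the union bound is uninformative here; it does NOT by itself certify existence.

33·p = 8/7 ≈ 1.14286; existence NOT certified by the union bound.


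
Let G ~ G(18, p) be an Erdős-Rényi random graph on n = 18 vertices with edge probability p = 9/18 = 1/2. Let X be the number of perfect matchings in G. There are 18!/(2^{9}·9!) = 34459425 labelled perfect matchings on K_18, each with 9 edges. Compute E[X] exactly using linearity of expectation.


K_18 has 18!/(2^{9}·9!) = 34459425 labelled perfect matchings.
For each such perfect matching H, let X_H = 1 if all 9 edges of H are present in G. Then P[X_H = 1] = p^{9} = (1/2)^{9} = 1/512.
By linearity of expectation: E[X] = Σ_H E[X_H] = 34459425 · p^{9} = 34459425 · 1/512 = 34459425/512.
Numerically: E[X] ≈ 67303.6.

E[X] = 34459425 · (1/2)^{9} = 34459425/512 ≈ 67303.6.


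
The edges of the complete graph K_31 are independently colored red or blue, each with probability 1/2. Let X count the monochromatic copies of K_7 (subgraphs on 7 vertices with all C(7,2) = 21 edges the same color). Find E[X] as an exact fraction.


Let X = Σ_S X_S over the C(31, 7) = 2629575 subsets S of size 7, where X_S = 1 if the K_7 on S is monochromatic.
For a fixed S, the K_7 on S has C(7, 2) = 21 edges. P[all 21 edges red] = (1/2)^21, and likewise for blue, so P[monochromatic] = 2·(1/2)^21 = 2^{1 − 21} = 1/1048576.
By linearity: E[X] = C(31, 7) · 2^{1 − 21} = 2629575 · 1/1048576 = 2629575/1048576.
Numerically: E[X] ≈ 2.5078.

E[X] = C(31,7)·2^(1−C(7,2)) = 2629575/1048576 ≈ 2.5078.


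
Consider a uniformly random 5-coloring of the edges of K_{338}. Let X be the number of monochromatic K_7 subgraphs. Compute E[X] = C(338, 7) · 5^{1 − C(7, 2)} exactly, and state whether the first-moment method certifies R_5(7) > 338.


E[X] = C(338, 7) · 5^{1 − 21} = 93935323022736 · 5^{−20} = 93935323022736/95367431640625.
As a reduced fraction: E[X] = 93935323022736/95367431640625 ≈ 0.984983.
Is E[X] < 1? YES.
Since E[X] < 1, there exists a 5-coloring of K_{338} with no monochromatic K_7; hence R_5(7) > 338.

E[X] = 93935323022736/95367431640625 ≈ 0.984983; E[X] < 1, so R_5(7) > 338.


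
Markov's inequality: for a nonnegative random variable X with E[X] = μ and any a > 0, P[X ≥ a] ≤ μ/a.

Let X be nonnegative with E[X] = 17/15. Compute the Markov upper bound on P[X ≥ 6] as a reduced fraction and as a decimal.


μ = E[X] = 17/15, a = 6.
Markov: P[X ≥ 6] ≤ μ/a = (17/15)/6 = 17/90.
Numerically: ≈ 0.188889.
(Since a = 6 > μ = 1.133333, the bound 17/90 is < 1 and informative.)

P[X ≥ 6] ≤ 17/90 ≈ 0.188889.


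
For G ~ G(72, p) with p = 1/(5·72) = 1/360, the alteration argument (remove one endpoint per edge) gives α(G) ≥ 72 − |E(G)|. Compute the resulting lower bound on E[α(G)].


E[|E(G)|] = C(72, 2)·p = 2556 · (1/360) = 71/10.
E[α(G)] ≥ n − E[|E(G)|] = 72 − 71/10 = 649/10.
Numerically: ≈ 64.90000.
(This is only a lower bound; the true E[α(G)] may be larger.)

E[α(G)] ≥ 649/10 ≈ 64.90000.


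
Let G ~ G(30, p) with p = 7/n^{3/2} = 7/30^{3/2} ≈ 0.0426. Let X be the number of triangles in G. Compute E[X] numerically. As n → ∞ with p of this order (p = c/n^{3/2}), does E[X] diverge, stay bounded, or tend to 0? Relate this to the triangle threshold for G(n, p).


Number of potential triangles: C(30, 3) = 4060.
Each occurs with probability p³ ≈ (0.0426)³ ≈ 7.731228e-05.
By linearity: E[X] = C(30, 3)·p³ ≈ 4060 · 7.731228e-05 ≈ 0.3139.
Since α = 3/2 > 1, p = c/n^{3/2} = o(1/n) is below the triangle threshold p ~ 1/n. Asymptotically E[X] ~ (c³/6)·n^{3(1−α)} = (7³/6)·n^{-1.5} → 0, so by Markov's inequality G has no triangles w.h.p.

E[X] ≈ 0.3139; in regime p = Θ(1/n^{3/2}) E[X] tends to 0 (below the triangle threshold p ~ 1/n).


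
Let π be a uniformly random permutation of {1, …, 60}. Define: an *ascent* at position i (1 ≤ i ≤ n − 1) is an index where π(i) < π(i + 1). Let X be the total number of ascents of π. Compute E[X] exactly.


Write X = Σ X_I over i = 1, …, 59, with X_I the indicator of one ascent.
There are 59 indicators.
For each fixed i, the pair (π(i), π(i+1)) is a uniformly random ordered pair of distinct values from {1, …, 60}; by symmetry P[π(i) < π(i+1)] = 1/2.
By linearity: E[X] = 59 · (1/2) = (60 − 1) · (1/2) = 59/2 ≈ 29.500000.

E[X] = 59/2 = 29.500000.


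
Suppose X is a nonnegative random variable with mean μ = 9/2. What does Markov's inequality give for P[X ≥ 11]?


μ = E[X] = 9/2, a = 11.
Markov: P[X ≥ 11] ≤ μ/a = (9/2)/11 = 9/22.
Numerically: ≈ 0.409091.
(Since a = 11 > μ = 4.500000, the bound 9/22 is < 1 and informative.)

P[X ≥ 11] ≤ 9/22 ≈ 0.409091.


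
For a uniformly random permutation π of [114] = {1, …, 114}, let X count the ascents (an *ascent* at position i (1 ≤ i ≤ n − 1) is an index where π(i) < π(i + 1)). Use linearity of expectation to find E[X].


Write X = Σ X_I over i = 1, …, 113, with X_I the indicator of one ascent.
There are 113 indicators.
For each fixed i, the pair (π(i), π(i+1)) is a uniformly random ordered pair of distinct values from {1, …, 114}; by symmetry P[π(i) < π(i+1)] = 1/2.
By linearity: E[X] = 113 · (1/2) = (114 − 1) · (1/2) = 113/2 ≈ 56.50000.

E[X] = 113/2 = 56.50000.


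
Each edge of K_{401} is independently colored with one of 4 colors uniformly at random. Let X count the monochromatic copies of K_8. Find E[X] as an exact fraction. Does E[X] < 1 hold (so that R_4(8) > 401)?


E[X] = C(401, 8) · 4^{1 − 28} = 15456772627710150 · 4^{−27} = 15456772627710150/18014398509481984.
As a reduced fraction: E[X] = 7728386313855075/9007199254740992 ≈ 0.858023.
Is E[X] < 1? YES.
Since E[X] < 1, there exists a 4-coloring of K_{401} with no monochromatic K_8; hence R_4(8) > 401.

E[X] = 7728386313855075/9007199254740992 ≈ 0.858023; E[X] < 1, so R_4(8) > 401.


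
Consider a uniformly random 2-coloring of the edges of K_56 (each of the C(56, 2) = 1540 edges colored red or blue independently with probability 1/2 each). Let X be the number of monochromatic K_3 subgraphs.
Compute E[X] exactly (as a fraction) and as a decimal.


Let X = Σ_S X_S over the C(56, 3) = 27720 subsets S of size 3, where X_S = 1 if the K_3 on S is monochromatic.
For a fixed S, the K_3 on S has C(3, 2) = 3 edges. P[all 3 edges red] = (1/2)^3, and likewise for blue, so P[monochromatic] = 2·(1/2)^3 = 2^{1 − 3} = 1/4.
By linearity: E[X] = C(56, 3) · 2^{1 − 3} = 27720 · 1/4 = 6930.
Numerically: E[X] ≈ 6930.0000.

E[X] = C(56,3)·2^(1−C(3,2)) = 6930 ≈ 6930.0000.


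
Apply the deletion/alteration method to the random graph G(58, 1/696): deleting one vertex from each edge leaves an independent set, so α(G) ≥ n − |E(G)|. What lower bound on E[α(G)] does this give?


E[|E(G)|] = C(58, 2)·p = 1653 · (1/696) = 19/8.
E[α(G)] ≥ n − E[|E(G)|] = 58 − 19/8 = 445/8.
Numerically: ≈ 55.62500.
(This is only a lower bound; the true E[α(G)] may be larger.)

E[α(G)] ≥ 445/8 ≈ 55.62500.


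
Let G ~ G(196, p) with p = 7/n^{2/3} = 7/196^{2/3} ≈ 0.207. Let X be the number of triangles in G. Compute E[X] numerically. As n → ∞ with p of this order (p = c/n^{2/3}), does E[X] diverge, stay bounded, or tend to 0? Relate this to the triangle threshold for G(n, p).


Number of potential triangles: C(196, 3) = 1235780.
Each occurs with probability p³ ≈ (0.207)³ ≈ 8.92857e-03.
By linearity: E[X] = C(196, 3)·p³ ≈ 1235780 · 8.92857e-03 ≈ 11033.750.
Since α = 2/3 < 1, p = c/n^{2/3} ≫ 1/n is above the triangle threshold p ~ 1/n. Asymptotically E[X] ~ (c³/6)·n^{3(1−α)} = (7³/6)·n^{1} → ∞; triangles are abundant w.h.p.

E[X] ≈ 11033.750; in regime p = Θ(1/n^{2/3}) E[X] diverges (above the triangle threshold p ~ 1/n).


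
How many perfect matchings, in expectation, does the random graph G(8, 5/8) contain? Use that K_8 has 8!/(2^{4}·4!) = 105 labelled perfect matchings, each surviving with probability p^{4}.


K_8 has 8!/(2^{4}·4!) = 105 labelled perfect matchings.
For each such perfect matching H, let X_H = 1 if all 4 edges of H are present in G. Then P[X_H = 1] = p^{4} = (5/8)^{4} = 625/4096.
Summing the indicators: E[X] = Σ_H E[X_H] = 105 · p^{4} = 105 · 625/4096 = 65625/4096.
Numerically: E[X] ≈ 16.0217.

E[X] = 105 · (5/8)^{4} = 65625/4096 ≈ 16.0217.


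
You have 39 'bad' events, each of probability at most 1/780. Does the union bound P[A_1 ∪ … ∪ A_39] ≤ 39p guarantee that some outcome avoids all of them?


Union bound: P[∪_{i=1}^{39} A_i] ≤ Σ_i P[A_i] ≤ 39·p = 39·(1/780) = 1/20.
Numerically: 1/20 ≈ 0.050000.
Is 1/20 < 1? YES.
Since P[∪ A_i] ≤ 1/20 < 1, the complement has P[∩ A_i^c] ≥ 1 − 1/20 = 19/20 > 0, so some outcome avoids every A_i.

39·p = 1/20 ≈ 0.050000; existence CERTIFIED by the union bound.


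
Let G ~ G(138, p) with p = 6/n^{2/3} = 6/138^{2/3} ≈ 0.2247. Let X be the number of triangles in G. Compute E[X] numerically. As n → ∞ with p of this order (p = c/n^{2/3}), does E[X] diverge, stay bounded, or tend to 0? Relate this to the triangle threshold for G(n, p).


Number of potential triangles: C(138, 3) = 428536.
Each occurs with probability p³ ≈ (0.2247)³ ≈ 1.134216e-02.
By linearity: E[X] = C(138, 3)·p³ ≈ 428536 · 1.134216e-02 ≈ 4860.5217.
Since α = 2/3 < 1, p = c/n^{2/3} ≫ 1/n is above the triangle threshold p ~ 1/n. Asymptotically E[X] ~ (c³/6)·n^{3(1−α)} = (6³/6)·n^{1} → ∞; triangles are abundant w.h.p.

E[X] ≈ 4860.5217; in regime p = Θ(1/n^{2/3}) E[X] diverges (above the triangle threshold p ~ 1/n).


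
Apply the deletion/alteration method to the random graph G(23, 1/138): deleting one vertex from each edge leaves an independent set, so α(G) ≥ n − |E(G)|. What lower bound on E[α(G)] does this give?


E[|E(G)|] = C(23, 2)·p = 253 · (1/138) = 11/6.
E[α(G)] ≥ n − E[|E(G)|] = 23 − 11/6 = 127/6.
Numerically: ≈ 21.167.
(This is only a lower bound; the true E[α(G)] may be larger.)

E[α(G)] ≥ 127/6 ≈ 21.167.


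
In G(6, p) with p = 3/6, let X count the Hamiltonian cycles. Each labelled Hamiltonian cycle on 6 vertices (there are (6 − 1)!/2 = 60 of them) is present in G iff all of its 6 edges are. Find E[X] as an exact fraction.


K_6 has (6 − 1)!/2 = 60 labelled Hamiltonian cycles.
For each such Hamiltonian cycle H, let X_H = 1 if all 6 edges of H are present in G. Then P[X_H = 1] = p^{6} = (1/2)^{6} = 1/64.
By linearity of expectation: E[X] = Σ_H E[X_H] = 60 · p^{6} = 60 · 1/64 = 15/16.
Numerically: E[X] ≈ 0.9375.

E[X] = 60 · (1/2)^{6} = 15/16 ≈ 0.9375.


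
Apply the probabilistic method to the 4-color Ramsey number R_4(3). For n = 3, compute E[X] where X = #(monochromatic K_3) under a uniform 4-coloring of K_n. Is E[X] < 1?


E[X] = C(3, 3) · 4^{1 − 3} = 1 · 4^{−2} = 1/16.
As a reduced fraction: E[X] = 1/16 ≈ 0.062500.
Is E[X] < 1? YES.
Since E[X] < 1, there exists a 4-coloring of K_{3} with no monochromatic K_3; hence R_4(3) > 3.

E[X] = 1/16 ≈ 0.062500; E[X] < 1, so R_4(3) > 3.


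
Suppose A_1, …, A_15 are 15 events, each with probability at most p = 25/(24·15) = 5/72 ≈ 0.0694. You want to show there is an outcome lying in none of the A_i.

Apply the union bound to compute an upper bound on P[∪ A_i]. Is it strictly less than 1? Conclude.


Union bound: P[∪_{i=1}^{15} A_i] ≤ Σ_i P[A_i] ≤ 15·p = 15·(5/72) = 25/24.
Numerically: 25/24 ≈ 1.0417.
Is 25/24 < 1? NO.
Since the bound 25/24 is ≥ 1, the union bound is uninformative here; it does NOT by itself certify existence.

15·p = 25/24 ≈ 1.0417; existence NOT certified by the union bound.


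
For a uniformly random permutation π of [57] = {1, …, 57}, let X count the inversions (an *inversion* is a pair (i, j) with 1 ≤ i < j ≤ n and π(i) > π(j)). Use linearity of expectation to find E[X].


Write X = Σ X_I over the C(57, 2) = 1596 pairs i < j, with X_I the indicator of one inversion.
There are 1596 indicators.
For each fixed pair i < j, the values π(i) and π(j) are two distinct elements of {1, …, 57} in uniformly random order; by symmetry P[π(i) > π(j)] = 1/2.
By linearity: E[X] = 1596 · (1/2) = C(57, 2) · (1/2) = 1596/2 = 798 ≈ 798.0000.

E[X] = 798 = 798.0000.


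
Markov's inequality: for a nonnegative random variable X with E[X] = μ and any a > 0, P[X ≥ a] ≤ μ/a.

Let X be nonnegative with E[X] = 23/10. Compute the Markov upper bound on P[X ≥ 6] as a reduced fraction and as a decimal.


μ = E[X] = 23/10, a = 6.
Markov: P[X ≥ 6] ≤ μ/a = (23/10)/6 = 23/60.
Numerically: ≈ 0.3833.
(Since a = 6 > μ = 2.3000, the bound 23/60 is < 1 and informative.)

P[X ≥ 6] ≤ 23/60 ≈ 0.3833.


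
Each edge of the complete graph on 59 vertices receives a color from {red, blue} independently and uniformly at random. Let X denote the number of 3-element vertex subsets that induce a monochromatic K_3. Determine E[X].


Let X = Σ_S X_S over the C(59, 3) = 32509 subsets S of size 3, where X_S = 1 if the K_3 on S is monochromatic.
For a fixed S, the K_3 on S has C(3, 2) = 3 edges. P[all 3 edges red] = (1/2)^3, and likewise for blue, so P[monochromatic] = 2·(1/2)^3 = 2^{1 − 3} = 1/4.
By linearity of expectation: E[X] = C(59, 3) · 2^{1 − 3} = 32509 · 1/4 = 32509/4.
Numerically: E[X] ≈ 8127.25000.

E[X] = C(59,3)·2^(1−C(3,2)) = 32509/4 ≈ 8127.25000.


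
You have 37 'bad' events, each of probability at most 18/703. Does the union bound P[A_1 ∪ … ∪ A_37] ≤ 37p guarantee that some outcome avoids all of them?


Union bound: P[∪_{i=1}^{37} A_i] ≤ Σ_i P[A_i] ≤ 37·p = 37·(18/703) = 18/19.
Numerically: 18/19 ≈ 0.947368.
Is 18/19 < 1? YES.
Since P[∪ A_i] ≤ 18/19 < 1, the complement has P[∩ A_i^c] ≥ 1 − 18/19 = 1/19 > 0, so some outcome avoids every A_i.

37·p = 18/19 ≈ 0.947368; existence CERTIFIED by the union bound.


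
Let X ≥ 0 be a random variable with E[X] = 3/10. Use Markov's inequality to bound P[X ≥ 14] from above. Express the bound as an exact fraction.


μ = E[X] = 3/10, a = 14.
Markov: P[X ≥ 14] ≤ μ/a = (3/10)/14 = 3/140.
Numerically: ≈ 0.0214.
(Since a = 14 > μ = 0.3000, the bound 3/140 is < 1 and informative.)

P[X ≥ 14] ≤ 3/140 ≈ 0.0214.


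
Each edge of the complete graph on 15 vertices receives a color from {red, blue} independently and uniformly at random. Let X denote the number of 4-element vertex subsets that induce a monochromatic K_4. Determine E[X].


Let X = Σ_S X_S over the C(15, 4) = 1365 subsets S of size 4, where X_S = 1 if the K_4 on S is monochromatic.
For a fixed S, the K_4 on S has C(4, 2) = 6 edges. P[all 6 edges red] = (1/2)^6, and likewise for blue, so P[monochromatic] = 2·(1/2)^6 = 2^{1 − 6} = 1/32.
By linearity: E[X] = C(15, 4) · 2^{1 − 6} = 1365 · 1/32 = 1365/32.
Numerically: E[X] ≈ 42.656.

E[X] = C(15,4)·2^(1−C(4,2)) = 1365/32 ≈ 42.656.


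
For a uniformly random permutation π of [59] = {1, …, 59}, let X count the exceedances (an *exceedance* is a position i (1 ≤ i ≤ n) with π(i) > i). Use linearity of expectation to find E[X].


Write X = Σ_{i=1}^{59} X_i, where X_i = 1_{π(i) > i}.
For each fixed i, π(i) is uniform over {1, …, 59} (marginal of a uniform permutation), so P[π(i) > i] = (n − i)/n. Summing: Σ_{i=1}^{59} (n − i)/n = (0 + 1 + … + 58)/59 = 59(59 − 1)/(2·59) = (59 − 1)/2.
Hence E[X] = Σ_{i=1}^{59} (59 − i)/59 = 29 ≈ 29.0000.

E[X] = 29 = 29.0000.


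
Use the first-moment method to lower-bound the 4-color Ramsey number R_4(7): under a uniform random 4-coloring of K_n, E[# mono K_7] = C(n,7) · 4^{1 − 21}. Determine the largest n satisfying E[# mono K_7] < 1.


We need C(n, 7) · 4^{1 − 21} < 1, i.e. C(n, 7) < 4^{21 − 1} = 1099511627776.
Check values of n near the boundary:
  n = 175: C(175, 7) = 883208107275; 883208107275 < 1099511627776? YES
  n = 176: C(176, 7) = 919790691600; 919790691600 < 1099511627776? YES
  n = 177: C(177, 7) = 957664425960; 957664425960 < 1099511627776? YES
  n = 178: C(178, 7) = 996867063280; 996867063280 < 1099511627776? YES
  n = 179: C(179, 7) = 1037437234460; 1037437234460 < 1099511627776? YES
  n = 180: C(180, 7) = 1079414463600; 1079414463600 < 1099511627776? YES
  n = 181: C(181, 7) = 1122839183400; 1122839183400 < 1099511627776? NO
  n = 182: C(182, 7) = 1167752750736; 1167752750736 < 1099511627776? NO
The largest n with C(n, 7) < 1099511627776 is n = 180 (where E[X] = 67463403975/68719476736 ≈ 0.98172). Hence R_4(7) > 180, i.e. R_4(7) ≥ 181.

Largest n = 180; hence R_4(7) > 180.


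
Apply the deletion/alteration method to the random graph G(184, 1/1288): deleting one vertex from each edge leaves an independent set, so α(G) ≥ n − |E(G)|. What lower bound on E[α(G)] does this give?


E[|E(G)|] = C(184, 2)·p = 16836 · (1/1288) = 183/14.
E[α(G)] ≥ n − E[|E(G)|] = 184 − 183/14 = 2393/14.
Numerically: ≈ 170.928571.
(This is only a lower bound; the true E[α(G)] may be larger.)

E[α(G)] ≥ 2393/14 ≈ 170.928571.


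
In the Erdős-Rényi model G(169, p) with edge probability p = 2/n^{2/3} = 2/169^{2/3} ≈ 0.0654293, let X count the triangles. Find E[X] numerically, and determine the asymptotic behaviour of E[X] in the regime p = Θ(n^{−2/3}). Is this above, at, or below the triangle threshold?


Number of potential triangles: C(169, 3) = 790244.
Each occurs with probability p³ ≈ (0.0654293)³ ≈ 2.80102237e-04.
By linearity: E[X] = C(169, 3)·p³ ≈ 790244 · 2.80102237e-04 ≈ 221.349112.
Since α = 2/3 < 1, p = c/n^{2/3} ≫ 1/n is above the triangle threshold p ~ 1/n. Asymptotically E[X] ~ (c³/6)·n^{3(1−α)} = (2³/6)·n^{1} → ∞; triangles are abundant w.h.p.

E[X] ≈ 221.349112; in regime p = Θ(1/n^{2/3}) E[X] diverges (above the triangle threshold p ~ 1/n).


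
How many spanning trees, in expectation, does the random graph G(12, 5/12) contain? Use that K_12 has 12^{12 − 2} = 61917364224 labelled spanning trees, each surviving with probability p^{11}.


K_12 has 12^{12 − 2} = 61917364224 labelled spanning trees.
For each such spanning tree H, let X_H = 1 if all 11 edges of H are present in G. Then P[X_H = 1] = p^{11} = (5/12)^{11} = 48828125/743008370688.
By linearity of expectation: E[X] = Σ_H E[X_H] = 61917364224 · p^{11} = 61917364224 · 48828125/743008370688 = 48828125/12.
Numerically: E[X] ≈ 4.069e+06.

E[X] = 61917364224 · (5/12)^{11} = 48828125/12 ≈ 4.069e+06.


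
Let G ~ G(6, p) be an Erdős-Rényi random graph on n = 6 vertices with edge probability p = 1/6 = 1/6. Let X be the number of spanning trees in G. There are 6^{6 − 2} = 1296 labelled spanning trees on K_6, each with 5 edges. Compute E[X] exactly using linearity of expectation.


K_6 has 6^{6 − 2} = 1296 labelled spanning trees.
For each such spanning tree H, let X_H = 1 if all 5 edges of H are present in G. Then P[X_H = 1] = p^{5} = (1/6)^{5} = 1/7776.
By linearity of expectation: E[X] = Σ_H E[X_H] = 1296 · p^{5} = 1296 · 1/7776 = 1/6.
Numerically: E[X] ≈ 0.16667.

E[X] = 1296 · (1/6)^{5} = 1/6 ≈ 0.16667.


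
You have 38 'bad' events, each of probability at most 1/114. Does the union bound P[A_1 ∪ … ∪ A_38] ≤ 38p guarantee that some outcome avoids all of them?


Union bound: P[∪_{i=1}^{38} A_i] ≤ Σ_i P[A_i] ≤ 38·p = 38·(1/114) = 1/3.
Numerically: 1/3 ≈ 0.3333333.
Is 1/3 < 1? YES.
Since P[∪ A_i] ≤ 1/3 < 1, the complement has P[∩ A_i^c] ≥ 1 − 1/3 = 2/3 > 0, so some outcome avoids every A_i.

38·p = 1/3 ≈ 0.3333333; existence CERTIFIED by the union bound.


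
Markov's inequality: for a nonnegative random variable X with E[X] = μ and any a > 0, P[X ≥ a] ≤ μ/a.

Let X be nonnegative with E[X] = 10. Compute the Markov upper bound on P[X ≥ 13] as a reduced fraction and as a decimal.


μ = E[X] = 10, a = 13.
Markov: P[X ≥ 13] ≤ μ/a = (10)/13 = 10/13.
Numerically: ≈ 0.7692.
(Since a = 13 > μ = 10.0000, the bound 10/13 is < 1 and informative.)

P[X ≥ 13] ≤ 10/13 ≈ 0.7692.


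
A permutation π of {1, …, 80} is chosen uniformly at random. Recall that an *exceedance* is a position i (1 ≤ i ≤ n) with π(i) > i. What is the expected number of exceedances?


Write X = Σ_{i=1}^{80} X_i, where X_i = 1_{π(i) > i}.
For each fixed i, π(i) is uniform over {1, …, 80} (marginal of a uniform permutation), so P[π(i) > i] = (n − i)/n. Summing: Σ_{i=1}^{80} (n − i)/n = (0 + 1 + … + 79)/80 = 80(80 − 1)/(2·80) = (80 − 1)/2.
Hence E[X] = Σ_{i=1}^{80} (80 − i)/80 = 79/2 ≈ 39.500000.

E[X] = 79/2 = 39.500000.


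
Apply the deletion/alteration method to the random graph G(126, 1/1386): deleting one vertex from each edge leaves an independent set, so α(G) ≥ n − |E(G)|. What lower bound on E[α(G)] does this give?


E[|E(G)|] = C(126, 2)·p = 7875 · (1/1386) = 125/22.
E[α(G)] ≥ n − E[|E(G)|] = 126 − 125/22 = 2647/22.
Numerically: ≈ 120.31818.
(This is only a lower bound; the true E[α(G)] may be larger.)

E[α(G)] ≥ 2647/22 ≈ 120.31818.


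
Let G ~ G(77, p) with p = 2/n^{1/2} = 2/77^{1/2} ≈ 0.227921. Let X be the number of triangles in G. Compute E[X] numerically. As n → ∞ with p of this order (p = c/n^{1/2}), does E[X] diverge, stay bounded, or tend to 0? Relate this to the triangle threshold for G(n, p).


Number of potential triangles: C(77, 3) = 73150.
Each occurs with probability p³ ≈ (0.227921)³ ≈ 1.18400599e-02.
By linearity: E[X] = C(77, 3)·p³ ≈ 73150 · 1.18400599e-02 ≈ 866.100381.
Since α = 1/2 < 1, p = c/n^{1/2} ≫ 1/n is above the triangle threshold p ~ 1/n. Asymptotically E[X] ~ (c³/6)·n^{3(1−α)} = (2³/6)·n^{1.5} → ∞; triangles are abundant w.h.p.

E[X] ≈ 866.100381; in regime p = Θ(1/n^{1/2}) E[X] diverges (above the triangle threshold p ~ 1/n).


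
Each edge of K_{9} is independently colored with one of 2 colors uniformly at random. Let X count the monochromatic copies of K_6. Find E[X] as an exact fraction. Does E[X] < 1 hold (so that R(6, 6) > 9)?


E[X] = C(9, 6) · 2^{1 − 15} = 84 · 2^{−14} = 84/16384.
As a reduced fraction: E[X] = 21/4096 ≈ 0.005.
Is E[X] < 1? YES.
Since E[X] < 1, there exists a 2-coloring of K_{9} with no monochromatic K_6; hence R(6, 6) > 9.

E[X] = 21/4096 ≈ 0.005; E[X] < 1, so R(6, 6) > 9.


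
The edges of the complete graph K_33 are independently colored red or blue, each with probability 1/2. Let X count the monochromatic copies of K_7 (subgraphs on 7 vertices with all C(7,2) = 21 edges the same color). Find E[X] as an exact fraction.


Let X = Σ_S X_S over the C(33, 7) = 4272048 subsets S of size 7, where X_S = 1 if the K_7 on S is monochromatic.
For a fixed S, the K_7 on S has C(7, 2) = 21 edges. P[all 21 edges red] = (1/2)^21, and likewise for blue, so P[monochromatic] = 2·(1/2)^21 = 2^{1 − 21} = 1/1048576.
By linearity of expectation: E[X] = C(33, 7) · 2^{1 − 21} = 4272048 · 1/1048576 = 267003/65536.
Numerically: E[X] ≈ 4.074142.

E[X] = C(33,7)·2^(1−C(7,2)) = 267003/65536 ≈ 4.074142.


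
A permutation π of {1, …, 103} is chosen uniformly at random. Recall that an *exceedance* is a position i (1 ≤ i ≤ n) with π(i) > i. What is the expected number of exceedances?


Write X = Σ_{i=1}^{103} X_i, where X_i = 1_{π(i) > i}.
For each fixed i, π(i) is uniform over {1, …, 103} (marginal of a uniform permutation), so P[π(i) > i] = (n − i)/n. Summing: Σ_{i=1}^{103} (n − i)/n = (0 + 1 + … + 102)/103 = 103(103 − 1)/(2·103) = (103 − 1)/2.
Hence E[X] = Σ_{i=1}^{103} (103 − i)/103 = 51 ≈ 51.0000.

E[X] = 51 = 51.0000.


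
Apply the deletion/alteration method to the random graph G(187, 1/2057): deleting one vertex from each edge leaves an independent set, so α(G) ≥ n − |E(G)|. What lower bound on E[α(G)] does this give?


E[|E(G)|] = C(187, 2)·p = 17391 · (1/2057) = 93/11.
E[α(G)] ≥ n − E[|E(G)|] = 187 − 93/11 = 1964/11.
Numerically: ≈ 178.5455.
(This is only a lower bound; the true E[α(G)] may be larger.)

E[α(G)] ≥ 1964/11 ≈ 178.5455.


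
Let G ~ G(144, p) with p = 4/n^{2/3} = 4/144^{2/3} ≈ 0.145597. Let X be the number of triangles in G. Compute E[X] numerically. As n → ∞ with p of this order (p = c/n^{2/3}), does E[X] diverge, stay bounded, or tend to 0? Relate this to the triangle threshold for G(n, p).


Number of potential triangles: C(144, 3) = 487344.
Each occurs with probability p³ ≈ (0.145597)³ ≈ 3.08641975e-03.
By linearity: E[X] = C(144, 3)·p³ ≈ 487344 · 3.08641975e-03 ≈ 1504.148148.
Since α = 2/3 < 1, p = c/n^{2/3} ≫ 1/n is above the triangle threshold p ~ 1/n. Asymptotically E[X] ~ (c³/6)·n^{3(1−α)} = (4³/6)·n^{1} → ∞; triangles are abundant w.h.p.

E[X] ≈ 1504.148148; in regime p = Θ(1/n^{2/3}) E[X] diverges (above the triangle threshold p ~ 1/n).


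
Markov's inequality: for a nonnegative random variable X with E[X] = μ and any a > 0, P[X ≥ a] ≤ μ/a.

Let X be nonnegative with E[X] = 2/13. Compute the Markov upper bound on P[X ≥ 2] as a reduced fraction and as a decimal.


μ = E[X] = 2/13, a = 2.
Markov: P[X ≥ 2] ≤ μ/a = (2/13)/2 = 1/13.
Numerically: ≈ 0.077.
(Since a = 2 > μ = 0.154, the bound 1/13 is < 1 and informative.)

P[X ≥ 2] ≤ 1/13 ≈ 0.077.


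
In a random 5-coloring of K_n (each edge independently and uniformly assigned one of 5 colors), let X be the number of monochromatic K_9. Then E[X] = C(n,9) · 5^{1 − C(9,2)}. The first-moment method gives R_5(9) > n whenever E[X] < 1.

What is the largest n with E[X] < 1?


We need C(n, 9) · 5^{1 − 36} < 1, i.e. C(n, 9) < 5^{36 − 1} = 2910383045673370361328125.
Check values of n near the boundary:
  n = 2167: C(2167, 9) = 2855899084841489792706810; 2855899084841489792706810 < 2910383045673370361328125? YES
  n = 2168: C(2168, 9) = 2867804175977929537095120; 2867804175977929537095120 < 2910383045673370361328125? YES
  n = 2169: C(2169, 9) = 2879753360044504243499683; 2879753360044504243499683 < 2910383045673370361328125? YES
  n = 2170: C(2170, 9) = 2891746779868845075610510; 2891746779868845075610510 < 2910383045673370361328125? YES
  n = 2171: C(2171, 9) = 2903784578674959601827205; 2903784578674959601827205 < 2910383045673370361328125? YES
  n = 2172: C(2172, 9) = 2915866900084148060642020; 2915866900084148060642020 < 2910383045673370361328125? NO
  n = 2173: C(2173, 9) = 2927993888115921319674265; 2927993888115921319674265 < 2910383045673370361328125? NO
  n = 2174: C(2174, 9) = 2940165687188920530702934; 2940165687188920530702934 < 2910383045673370361328125? NO
The largest n with C(n, 9) < 2910383045673370361328125 is n = 2171 (where E[X] = 580756915734991920365441/582076609134674072265625 ≈ 0.997733). Hence R_5(9) > 2171, i.e. R_5(9) ≥ 2172.

Largest n = 2171; hence R_5(9) > 2171.


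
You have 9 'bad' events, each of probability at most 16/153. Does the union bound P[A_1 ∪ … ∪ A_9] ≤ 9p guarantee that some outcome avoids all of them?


Union bound: P[∪_{i=1}^{9} A_i] ≤ Σ_i P[A_i] ≤ 9·p = 9·(16/153) = 16/17.
Numerically: 16/17 ≈ 0.941176.
Is 16/17 < 1? YES.
Since P[∪ A_i] ≤ 16/17 < 1, the complement has P[∩ A_i^c] ≥ 1 − 16/17 = 1/17 > 0, so some outcome avoids every A_i.

9·p = 16/17 ≈ 0.941176; existence CERTIFIED by the union bound.


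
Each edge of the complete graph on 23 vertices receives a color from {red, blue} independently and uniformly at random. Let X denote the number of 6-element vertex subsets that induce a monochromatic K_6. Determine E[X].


Let X = Σ_S X_S over the C(23, 6) = 100947 subsets S of size 6, where X_S = 1 if the K_6 on S is monochromatic.
For a fixed S, the K_6 on S has C(6, 2) = 15 edges. P[all 15 edges red] = (1/2)^15, and likewise for blue, so P[monochromatic] = 2·(1/2)^15 = 2^{1 − 15} = 1/16384.
By linearity: E[X] = C(23, 6) · 2^{1 − 15} = 100947 · 1/16384 = 100947/16384.
Numerically: E[X] ≈ 6.161.

E[X] = C(23,6)·2^(1−C(6,2)) = 100947/16384 ≈ 6.161.


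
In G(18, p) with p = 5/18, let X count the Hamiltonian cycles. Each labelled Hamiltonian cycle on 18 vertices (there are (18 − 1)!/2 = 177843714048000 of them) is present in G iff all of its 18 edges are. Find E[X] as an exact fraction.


K_18 has (18 − 1)!/2 = 177843714048000 labelled Hamiltonian cycles.
For each such Hamiltonian cycle H, let X_H = 1 if all 18 edges of H are present in G. Then P[X_H = 1] = p^{18} = (5/18)^{18} = 3814697265625/39346408075296537575424.
Summing the indicators: E[X] = Σ_H E[X_H] = 177843714048000 · p^{18} = 177843714048000 · 3814697265625/39346408075296537575424 = 56800365447998046875/3294258113514384.
Numerically: E[X] ≈ 1.724e+04.

E[X] = 177843714048000 · (5/18)^{18} = 56800365447998046875/3294258113514384 ≈ 1.724e+04.


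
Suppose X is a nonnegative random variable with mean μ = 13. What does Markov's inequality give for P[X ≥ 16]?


μ = E[X] = 13, a = 16.
Markov: P[X ≥ 16] ≤ μ/a = (13)/16 = 13/16.
Numerically: ≈ 0.81250.
(Since a = 16 > μ = 13.00000, the bound 13/16 is < 1 and informative.)

P[X ≥ 16] ≤ 13/16 ≈ 0.81250.
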